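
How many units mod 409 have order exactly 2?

1

φ(409) = 409 − 1 = 408 = 2^3 · 3 · 17.
In a cyclic group of order 408, there are φ(d) elements of order d for each divisor d of 408, and zero for non-divisors.
2 | 408, and φ(2) = 2 − 1 = 1.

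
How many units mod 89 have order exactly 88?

φ(89) = 89 − 1 = 88 = 2^3 · 11.
Since (Z/89Z)^× is cyclic of order 88, the number of elements of order d is φ(d) when d | 88 and 0 otherwise.
88 = 2^3 · 11 divides 88, and φ(88) = 40.

40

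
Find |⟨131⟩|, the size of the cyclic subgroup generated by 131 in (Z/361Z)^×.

171

By Lagrange's theorem, ord_361(131) divides φ(361) = φ(19^2) = 19·(19−1) = 342 = 2 · 3^2 · 19.
Divisors of 342: 1, 2, 3, 6, 9, 18, 19, 38, 57, 114, 171, 342.
Check 131^d mod 361 for each divisor in increasing order:
131^1 ≡ 131
131^2 ≡ 194
131^3 ≡ 144
131^6 ≡ 159
131^9 ≡ 153
131^18 ≡ 305
131^19 ≡ 245
131^38 ≡ 99
131^57 ≡ 68
131^114 ≡ 292
131^171 ≡ 1
Hence ord(131) = 171.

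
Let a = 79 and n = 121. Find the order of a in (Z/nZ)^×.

The order of 79 must divide φ(121) = φ(11^2) = 11·(11−1) = 110 = 2 · 5 · 11.
Divisors of 110: 1, 2, 5, 10, 11, 22, 55, 110.
Test each divisor d:
79^1 ≡ 79 (mod 121)
79^2 ≡ 70 (mod 121)
79^5 ≡ 21 (mod 121)
79^10 ≡ 78 (mod 121)
79^11 ≡ 112 (mod 121)
79^22 ≡ 81 (mod 121)
79^55 ≡ 120 (mod 121)
79^110 ≡ 1 (mod 121) ✓
So ord_121(79) = 110.

110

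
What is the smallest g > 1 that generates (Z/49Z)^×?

φ(49) = φ(7^2) = 7·(7−1) = 42 = 2 · 3 · 7.
g is a primitive root iff g^(42/q) ≢ 1 (mod 49) for each prime q ∈ {2, 3, 7}.
g = 2: 2^21 ≡ 1 — hits 1, so not a primitive root.
g = 3: 3^21 ≡ 48; 3^14 ≡ 30; 3^6 ≡ 43 — none is 1, so 3 is a primitive root.
Hence the least primitive root of 49 is 3.

3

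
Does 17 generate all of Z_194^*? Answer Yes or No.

Yes

φ(194) = φ(2)·φ(97) = 1·96 = 96 = 2^5 · 3.
Test 17^(96/q) mod 194 for each prime factor q of 96:
17^48 ≡ 193 (mod 194)  [q = 2: ≢ 1 ✓]
17^32 ≡ 61 (mod 194)  [q = 3: ≢ 1 ✓]
Every test exponent gives a nontrivial residue, hence 17 generates the full group.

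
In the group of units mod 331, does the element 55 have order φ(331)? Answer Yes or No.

Yes

φ(331) = 331 − 1 = 330 = 2 · 3 · 5 · 11.
An element g generates (Z/331Z)^× iff g^(330/q) ≢ 1 (mod 331) for each prime q ∈ {2, 3, 5, 11}.
55^165 ≡ 330 (mod 331)  [q = 2: ≢ 1 ✓]
55^110 ≡ 299 (mod 331)  [q = 3: ≢ 1 ✓]
55^66 ≡ 323 (mod 331)  [q = 5: ≢ 1 ✓]
55^30 ≡ 293 (mod 331)  [q = 11: ≢ 1 ✓]
Every test exponent gives a nontrivial residue, hence 55 generates the full group.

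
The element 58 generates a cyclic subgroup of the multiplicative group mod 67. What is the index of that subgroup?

ord(58) | φ(67) = 67 − 1 = 66 = 2 · 3 · 11.
Divisors of 66: 1, 2, 3, 6, 11, 22, 33, 66.
Evaluate successive powers at the divisors of 66:
58^1 ≡ 58
58^2 ≡ 14
58^3 ≡ 8
58^6 ≡ 64
58^11 ≡ 66
58^22 ≡ 1
The order of 58 is 22, so the subgroup it generates has 22 elements.
[(Z/67Z)^× : ⟨58⟩] = 66/22 = 3.

3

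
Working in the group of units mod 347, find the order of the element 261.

ord(261) | φ(347) = 347 − 1 = 346 = 2 · 173.
Divisors of 346: 1, 2, 173, 346.
Test each divisor d:
261^1 ≡ 261 (mod 347)
261^2 ≡ 109 (mod 347)
261^173 ≡ 1 (mod 347) ✓
The smallest such exponent is 173, so the order of 261 is 173.

173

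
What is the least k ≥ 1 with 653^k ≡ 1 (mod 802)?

100

ord(653) | φ(802) = φ(2)·φ(401) = 1·400 = 400 = 2^4 · 5^2.
Divisors of 400: 1, 2, 4, 5, 8, 10, 16, 20, 25, 40, 50, 80, 100, 200, 400.
Evaluate successive powers at the divisors of 400:
653^1 ≡ 653 (mod 802)
653^2 ≡ 547 (mod 802)
653^4 ≡ 63 (mod 802)
653^5 ≡ 237 (mod 802)
653^8 ≡ 761 (mod 802)
653^10 ≡ 29 (mod 802)
653^16 ≡ 77 (mod 802)
653^20 ≡ 39 (mod 802)
653^25 ≡ 421 (mod 802)
653^40 ≡ 719 (mod 802)
653^50 ≡ 801 (mod 802)
653^80 ≡ 473 (mod 802)
653^100 ≡ 1 (mod 802) ✓
Therefore the multiplicative order of 653 modulo 802 is 100.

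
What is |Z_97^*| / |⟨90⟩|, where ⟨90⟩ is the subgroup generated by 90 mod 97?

1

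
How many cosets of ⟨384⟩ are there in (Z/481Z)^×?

Since 384 ∈ (Z/481Z)^×, its order divides φ(481) = φ(13·37) = (13−1)·(37−1) = 12·36 = 432 = 2^4 · 3^3.
Divisors of 432: 1, 2, 3, 4, 6, 8, 9, 12, 16, 18, 24, 27, 36, 48, 54, 72, 108, 144, 216, 432.
Evaluate successive powers at the divisors of 432:
384^1 ≡ 384
384^2 ≡ 270
384^3 ≡ 265
384^4 ≡ 269
384^6 ≡ 480
384^8 ≡ 211
384^9 ≡ 216
384^12 ≡ 1
So ord_481(384) = 12, hence |⟨384⟩| = 12.
The index is φ(481) / ord(384) = 432 / 12 = 36.

36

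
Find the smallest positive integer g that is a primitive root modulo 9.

2

φ(9) = φ(3^2) = 3·(3−1) = 6 = 2 · 3.
Test candidates g = 2, 3, … against the prime factors q ∈ {2, 3} of φ(9): g is a generator iff g^(6/q) ≢ 1 for every such q.
g = 2: 2^3 ≡ 8; 2^2 ≡ 4 — none is 1, so 2 is a primitive root.
The smallest primitive root modulo 9 is 2.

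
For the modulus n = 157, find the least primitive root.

5

φ(157) = 157 − 1 = 156 = 2^2 · 3 · 13.
Test candidates g = 2, 3, … against the prime factors q ∈ {2, 3, 13} of φ(157): g is a generator iff g^(156/q) ≢ 1 for every such q.
g = 2: 2^78 ≡ 156; 2^52 ≡ 1 — hits 1, so not a primitive root.
g = 3: 3^78 ≡ 1 — hits 1, so not a primitive root.
g = 4: 4^78 ≡ 1 — hits 1, so not a primitive root.
g = 5: 5^78 ≡ 156; 5^52 ≡ 12; 5^12 ≡ 130 — none is 1, so 5 is a primitive root.
The smallest primitive root modulo 157 is 5.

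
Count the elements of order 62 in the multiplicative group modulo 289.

φ(289) = φ(17^2) = 17·(17−1) = 272 = 2^4 · 17.
(Z/289Z)^× is cyclic (|G| = 272); a cyclic group of order m has exactly φ(d) elements of each order d | m, and none otherwise.
Here 272 is not a multiple of 62, so there are no elements of order 62.

0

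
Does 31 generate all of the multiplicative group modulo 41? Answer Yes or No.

φ(41) = 41 − 1 = 40 = 2^3 · 5.
It suffices to check that the order of 31 is not a proper divisor of 40: compute 31^(40/q) for q ∈ {2, 5}.
31^20 ≡ 1 (mod 41)  [q = 2: ≡ 1 ✗]
31^8 ≡ 16 (mod 41)  [q = 5: ≢ 1 ✓]
The check at q = 2 fails, so 31 generates a proper subgroup.

No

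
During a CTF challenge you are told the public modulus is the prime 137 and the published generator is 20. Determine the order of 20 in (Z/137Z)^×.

136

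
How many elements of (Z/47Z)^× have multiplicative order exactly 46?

22

φ(47) = 47 − 1 = 46 = 2 · 23.
(Z/47Z)^× is cyclic (|G| = 46); a cyclic group of order m has exactly φ(d) elements of each order d | m, and none otherwise.
46 = 2 · 23 divides 46, and φ(46) = 22.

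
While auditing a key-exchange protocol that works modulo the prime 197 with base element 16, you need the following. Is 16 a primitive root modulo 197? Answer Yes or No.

No

φ(197) = 197 − 1 = 196 = 2^2 · 7^2.
Test 16^(196/q) mod 197 for each prime factor q of 196:
16^98 ≡ 1 (mod 197)  [q = 2: ≡ 1 ✗]
16^28 ≡ 164 (mod 197)  [q = 7: ≢ 1 ✓]
Since 16^98 ≡ 1, the order of 16 divides 98 < 196, so 16 is not a primitive root.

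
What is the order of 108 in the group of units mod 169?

78

Since 108 ∈ (Z/169Z)^×, its order divides φ(169) = φ(13^2) = 13·(13−1) = 156 = 2^2 · 3 · 13.
Divisors of 156: 1, 2, 3, 4, 6, 12, 13, 26, 39, 52, 78, 156.
Test each divisor d:
108^1 ≡ 108 (mod 169)
108^2 ≡ 3 (mod 169)
108^3 ≡ 155 (mod 169)
108^4 ≡ 9 (mod 169)
108^6 ≡ 27 (mod 169)
108^12 ≡ 53 (mod 169)
108^13 ≡ 147 (mod 169)
108^26 ≡ 146 (mod 169)
108^39 ≡ 168 (mod 169)
108^52 ≡ 22 (mod 169)
108^78 ≡ 1 (mod 169) ✓
So ord_169(108) = 78.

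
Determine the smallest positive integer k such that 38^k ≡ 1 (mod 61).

20

By Lagrange's theorem, ord_61(38) divides φ(61) = 61 − 1 = 60 = 2^2 · 3 · 5.
Divisors of 60: 1, 2, 3, 4, 5, 6, 10, 12, 15, 20, 30, 60.
Test each divisor d:
38^1 ≡ 38
38^2 ≡ 41
38^3 ≡ 33
38^4 ≡ 34
38^5 ≡ 11
38^6 ≡ 52
38^10 ≡ 60
38^12 ≡ 20
38^15 ≡ 50
38^20 ≡ 1
Hence ord(38) = 20.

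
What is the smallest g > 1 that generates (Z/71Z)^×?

7

φ(71) = 71 − 1 = 70 = 2 · 5 · 7.
g is a primitive root iff g^(70/q) ≢ 1 (mod 71) for each prime q ∈ {2, 5, 7}.
g = 2: 2^35 ≡ 1 — hits 1, so not a primitive root.
g = 3: 3^35 ≡ 1 — hits 1, so not a primitive root.
g = 4: 4^35 ≡ 1 — hits 1, so not a primitive root.
g = 5: 5^35 ≡ 1 — hits 1, so not a primitive root.
g = 6: 6^35 ≡ 1 — hits 1, so not a primitive root.
g = 7: 7^35 ≡ 70; 7^14 ≡ 54; 7^10 ≡ 45 — none is 1, so 7 is a primitive root.
So 7 is the smallest generator of (Z/71Z)^×.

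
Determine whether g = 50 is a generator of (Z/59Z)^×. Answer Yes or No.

Yes

φ(59) = 59 − 1 = 58 = 2 · 29.
50 is a primitive root mod 59 iff 50^(φ(59)/q) ≢ 1 for every prime q | φ(59), i.e. q ∈ {2, 29}.
50^29 ≡ 58 (mod 59)  [q = 2: ≢ 1 ✓]
50^2 ≡ 22 (mod 59)  [q = 29: ≢ 1 ✓]
Every test exponent gives a nontrivial residue, hence 50 generates the full group.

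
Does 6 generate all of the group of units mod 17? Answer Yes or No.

Yes

φ(17) = 17 − 1 = 16 = 2^4.
It suffices to check that the order of 6 is not a proper divisor of 16: compute 6^(16/q) for q ∈ {2}.
6^8 ≡ 16 (mod 17)  [q = 2: ≢ 1 ✓]
Every test exponent gives a nontrivial residue, hence 6 generates the full group.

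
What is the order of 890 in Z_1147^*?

180

ord(890) | φ(1147) = φ(31·37) = (31−1)·(37−1) = 30·36 = 1080 = 2^3 · 3^3 · 5.
Divisors of 1080: 1, 2, 3, 4, 5, 6, 8, 9, 10, 12, 15, 18, 20, 24, 27, 30, 36, 40, 45, 54, 60, 72, 90, 108, 120, 135, 180, 216, 270, 360, 540, 1080.
Check 890^d mod 1147 for each divisor in increasing order:
890^1 ≡ 890
890^2 ≡ 670
890^3 ≡ 1007
890^4 ≡ 423
890^5 ≡ 254
890^6 ≡ 101
890^8 ≡ 1144
890^9 ≡ 771
890^10 ≡ 284
890^12 ≡ 1025
890^15 ≡ 1022
890^18 ≡ 295
890^20 ≡ 366
890^24 ≡ 1120
890^27 ≡ 339
890^30 ≡ 714
890^36 ≡ 1000
890^40 ≡ 904
890^45 ≡ 216
890^54 ≡ 221
890^60 ≡ 528
890^72 ≡ 963
890^90 ≡ 776
890^108 ≡ 667
890^120 ≡ 63
890^135 ≡ 154
890^180 ≡ 1
So ord_1147(890) = 180.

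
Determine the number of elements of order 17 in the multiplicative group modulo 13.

0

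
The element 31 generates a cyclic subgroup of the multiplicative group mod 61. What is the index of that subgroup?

1

ord(31) | φ(61) = 61 − 1 = 60 = 2^2 · 3 · 5.
Divisors of 60: 1, 2, 3, 4, 5, 6, 10, 12, 15, 20, 30, 60.
Compute 31^d (mod 61) for the divisors d until we hit 1:
31^1 ≡ 31
31^2 ≡ 46
31^3 ≡ 23
31^4 ≡ 42
31^5 ≡ 21
31^6 ≡ 41
31^10 ≡ 14
31^12 ≡ 34
31^15 ≡ 50
31^20 ≡ 13
31^30 ≡ 60
31^60 ≡ 1
The order of 31 is 60, so the subgroup it generates has 60 elements.
[(Z/61Z)^× : ⟨31⟩] = 60/60 = 1.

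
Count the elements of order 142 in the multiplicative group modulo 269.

φ(269) = 269 − 1 = 268 = 2^2 · 67.
In a cyclic group of order 268, there are φ(d) elements of order d for each divisor d of 268, and zero for non-divisors.
142 does not divide 268, so no element of (Z/269Z)^× has order 142.

0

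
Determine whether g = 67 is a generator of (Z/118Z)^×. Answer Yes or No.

φ(118) = φ(2)·φ(59) = 1·58 = 58 = 2 · 29.
An element g generates (Z/118Z)^× iff g^(58/q) ≢ 1 (mod 118) for each prime q ∈ {2, 29}.
67^29 ≡ 117 (mod 118)  [q = 2: ≢ 1 ✓]
67^2 ≡ 5 (mod 118)  [q = 29: ≢ 1 ✓]
Every test exponent gives a nontrivial residue, hence 67 generates the full group.

Yes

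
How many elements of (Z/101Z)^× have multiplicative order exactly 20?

φ(101) = 101 − 1 = 100 = 2^2 · 5^2.
(Z/101Z)^× is cyclic (|G| = 100); a cyclic group of order m has exactly φ(d) elements of each order d | m, and none otherwise.
20 = 2^2 · 5 divides 100, and φ(20) = 8.

8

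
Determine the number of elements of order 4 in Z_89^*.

2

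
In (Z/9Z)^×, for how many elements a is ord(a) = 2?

φ(9) = φ(3^2) = 3·(3−1) = 6 = 2 · 3.
(Z/9Z)^× is cyclic (|G| = 6); a cyclic group of order m has exactly φ(d) elements of each order d | m, and none otherwise.
2 | 6, and φ(2) = 2 − 1 = 1.

1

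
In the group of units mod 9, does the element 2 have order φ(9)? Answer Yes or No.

Yes

φ(9) = φ(3^2) = 3·(3−1) = 6 = 2 · 3.
It suffices to check that the order of 2 is not a proper divisor of 6: compute 2^(6/q) for q ∈ {2, 3}.
2^3 ≡ 8 (mod 9)  [q = 2: ≢ 1 ✓]
2^2 ≡ 4 (mod 9)  [q = 3: ≢ 1 ✓]
Every test exponent gives a nontrivial residue, hence 2 generates the full group.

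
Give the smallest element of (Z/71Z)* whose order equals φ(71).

7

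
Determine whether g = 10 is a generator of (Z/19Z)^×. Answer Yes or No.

Yes

φ(19) = 19 − 1 = 18 = 2 · 3^2.
It suffices to check that the order of 10 is not a proper divisor of 18: compute 10^(18/q) for q ∈ {2, 3}.
10^9 ≡ 18 (mod 19)  [q = 2: ≢ 1 ✓]
10^6 ≡ 11 (mod 19)  [q = 3: ≢ 1 ✓]
All checks pass, so 10 has order 18 and is a primitive root modulo 19.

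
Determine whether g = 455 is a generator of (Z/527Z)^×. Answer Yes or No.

No

527 = 17 · 31 is a product of two distinct odd primes, so (Z/527Z)^× ≅ (Z/17Z)^× × (Z/31Z)^× is not cyclic.
No primitive root modulo 527 exists; in particular 455 is not one.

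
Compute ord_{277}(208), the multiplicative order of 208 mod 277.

ord(208) | φ(277) = 277 − 1 = 276 = 2^2 · 3 · 23.
Divisors of 276: 1, 2, 3, 4, 6, 12, 23, 46, 69, 92, 138, 276.
Compute 208^d (mod 277) for the divisors d until we hit 1:
208^1 ≡ 208 (mod 277)
208^2 ≡ 52 (mod 277)
208^3 ≡ 13 (mod 277)
208^4 ≡ 211 (mod 277)
208^6 ≡ 169 (mod 277)
208^12 ≡ 30 (mod 277)
208^23 ≡ 276 (mod 277)
208^46 ≡ 1 (mod 277) ✓
Hence ord(208) = 46.

46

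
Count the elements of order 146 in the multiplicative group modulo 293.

φ(293) = 293 − 1 = 292 = 2^2 · 73.
Since (Z/293Z)^× is cyclic of order 292, the number of elements of order d is φ(d) when d | 292 and 0 otherwise.
146 = 2 · 73 divides 292, and φ(146) = 72.

72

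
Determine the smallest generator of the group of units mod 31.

3

φ(31) = 31 − 1 = 30 = 2 · 3 · 5.
Test candidates g = 2, 3, … against the prime factors q ∈ {2, 3, 5} of φ(31): g is a generator iff g^(30/q) ≢ 1 for every such q.
g = 2: 2^15 ≡ 1 — hits 1, so not a primitive root.
g = 3: 3^15 ≡ 30; 3^10 ≡ 25; 3^6 ≡ 16 — none is 1, so 3 is a primitive root.
Hence the least primitive root of 31 is 3.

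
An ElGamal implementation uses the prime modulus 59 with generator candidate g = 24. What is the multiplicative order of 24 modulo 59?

Since 24 ∈ (Z/59Z)^×, its order divides φ(59) = 59 − 1 = 58 = 2 · 29.
Divisors of 58: 1, 2, 29, 58.
Test each divisor d:
24^1 ≡ 24 (mod 59)
24^2 ≡ 45 (mod 59)
24^29 ≡ 58 (mod 59)
24^58 ≡ 1 (mod 59) ✓
So ord_59(24) = 58.

58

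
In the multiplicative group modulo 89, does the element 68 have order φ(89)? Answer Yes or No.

φ(89) = 89 − 1 = 88 = 2^3 · 11.
An element g generates (Z/89Z)^× iff g^(88/q) ≢ 1 (mod 89) for each prime q ∈ {2, 11}.
68^44 ≡ 1 (mod 89)  [q = 2: ≡ 1 ✗]
68^8 ≡ 78 (mod 89)  [q = 11: ≢ 1 ✓]
Since 68^44 ≡ 1, the order of 68 divides 44 < 88, so 68 is not a primitive root.

No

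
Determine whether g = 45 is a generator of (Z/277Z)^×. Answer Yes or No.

Yes

φ(277) = 277 − 1 = 276 = 2^2 · 3 · 23.
An element g generates (Z/277Z)^× iff g^(276/q) ≢ 1 (mod 277) for each prime q ∈ {2, 3, 23}.
45^138 ≡ 276 (mod 277)  [q = 2: ≢ 1 ✓]
45^92 ≡ 160 (mod 277)  [q = 3: ≢ 1 ✓]
45^12 ≡ 218 (mod 277)  [q = 23: ≢ 1 ✓]
Every test exponent gives a nontrivial residue, hence 45 generates the full group.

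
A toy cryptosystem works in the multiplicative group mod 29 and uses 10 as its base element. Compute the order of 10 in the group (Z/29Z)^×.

ord(10) | φ(29) = 29 − 1 = 28 = 2^2 · 7.
Divisors of 28: 1, 2, 4, 7, 14, 28.
Compute 10^d (mod 29) for the divisors d until we hit 1:
10^1 ≡ 10 (mod 29)
10^2 ≡ 13 (mod 29)
10^4 ≡ 24 (mod 29)
10^7 ≡ 17 (mod 29)
10^14 ≡ 28 (mod 29)
10^28 ≡ 1 (mod 29) ✓
The smallest such exponent is 28, so the order of 10 is 28.

28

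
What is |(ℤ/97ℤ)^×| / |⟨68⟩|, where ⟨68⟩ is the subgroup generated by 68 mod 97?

1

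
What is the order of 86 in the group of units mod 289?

17

The order of 86 must divide φ(289) = φ(17^2) = 17·(17−1) = 272 = 2^4 · 17.
Divisors of 272: 1, 2, 4, 8, 16, 17, 34, 68, 136, 272.
Check 86^d mod 289 for each divisor in increasing order:
86^1 ≡ 86
86^2 ≡ 171
86^4 ≡ 52
86^8 ≡ 103
86^16 ≡ 205
86^17 ≡ 1
Hence ord(86) = 17.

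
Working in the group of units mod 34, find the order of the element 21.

By Lagrange's theorem, ord_34(21) divides φ(34) = φ(2)·φ(17) = 1·16 = 16 = 2^4.
Divisors of 16: 1, 2, 4, 8, 16.
Check 21^d mod 34 for each divisor in increasing order:
21^1 ≡ 21
21^2 ≡ 33
21^4 ≡ 1
Therefore the multiplicative order of 21 modulo 34 is 4.

4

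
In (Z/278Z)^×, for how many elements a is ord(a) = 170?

0

φ(278) = φ(2)·φ(139) = 1·138 = 138 = 2 · 3 · 23.
(Z/278Z)^× is cyclic (|G| = 138); a cyclic group of order m has exactly φ(d) elements of each order d | m, and none otherwise.
170 does not divide 138, so no element of (Z/278Z)^× has order 170.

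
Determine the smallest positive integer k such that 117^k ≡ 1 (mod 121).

Since 117 ∈ (Z/121Z)^×, its order divides φ(121) = φ(11^2) = 11·(11−1) = 110 = 2 · 5 · 11.
Divisors of 110: 1, 2, 5, 10, 11, 22, 55, 110.
Check 117^d mod 121 for each divisor in increasing order:
117^1 ≡ 117 (mod 121)
117^2 ≡ 16 (mod 121)
117^5 ≡ 65 (mod 121)
117^10 ≡ 111 (mod 121)
117^11 ≡ 40 (mod 121)
117^22 ≡ 27 (mod 121)
117^55 ≡ 120 (mod 121)
117^110 ≡ 1 (mod 121) ✓
Therefore the multiplicative order of 117 modulo 121 is 110.

110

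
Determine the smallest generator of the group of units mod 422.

3

φ(422) = φ(2)·φ(211) = 1·210 = 210 = 2 · 3 · 5 · 7.
g is a primitive root iff g^(210/q) ≢ 1 (mod 422) for each prime q ∈ {2, 3, 5, 7}.
g = 2: gcd(2, 422) = 2 > 1, not a unit — skip.
g = 3: 3^105 ≡ 421; 3^70 ≡ 407; 3^42 ≡ 399; 3^30 ≡ 171 — none is 1, so 3 is a primitive root.
The smallest primitive root modulo 422 is 3.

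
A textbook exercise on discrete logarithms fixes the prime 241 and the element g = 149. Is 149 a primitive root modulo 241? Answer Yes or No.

φ(241) = 241 − 1 = 240 = 2^4 · 3 · 5.
149 is a primitive root mod 241 iff 149^(φ(241)/q) ≢ 1 for every prime q | φ(241), i.e. q ∈ {2, 3, 5}.
149^120 ≡ 240 (mod 241)  [q = 2: ≢ 1 ✓]
149^80 ≡ 225 (mod 241)  [q = 3: ≢ 1 ✓]
149^48 ≡ 87 (mod 241)  [q = 5: ≢ 1 ✓]
All checks pass, so 149 has order 240 and is a primitive root modulo 241.

Yes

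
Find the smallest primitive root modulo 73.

5

φ(73) = 73 − 1 = 72 = 2^3 · 3^2.
g is a primitive root iff g^(72/q) ≢ 1 (mod 73) for each prime q ∈ {2, 3}.
g = 2: 2^36 ≡ 1 — hits 1, so not a primitive root.
g = 3: 3^36 ≡ 1 — hits 1, so not a primitive root.
g = 4: 4^36 ≡ 1 — hits 1, so not a primitive root.
g = 5: 5^36 ≡ 72; 5^24 ≡ 8 — none is 1, so 5 is a primitive root.
The smallest primitive root modulo 73 is 5.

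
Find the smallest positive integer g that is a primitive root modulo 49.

φ(49) = φ(7^2) = 7·(7−1) = 42 = 2 · 3 · 7.
Test candidates g = 2, 3, … against the prime factors q ∈ {2, 3, 7} of φ(49): g is a generator iff g^(42/q) ≢ 1 for every such q.
g = 2: 2^21 ≡ 1 — hits 1, so not a primitive root.
g = 3: 3^21 ≡ 48; 3^14 ≡ 30; 3^6 ≡ 43 — none is 1, so 3 is a primitive root.
Hence the least primitive root of 49 is 3.

3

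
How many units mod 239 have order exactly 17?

16

φ(239) = 239 − 1 = 238 = 2 · 7 · 17.
In a cyclic group of order 238, there are φ(d) elements of order d for each divisor d of 238, and zero for non-divisors.
17 | 238, and φ(17) = 17 − 1 = 16.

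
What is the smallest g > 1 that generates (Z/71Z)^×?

7

φ(71) = 71 − 1 = 70 = 2 · 5 · 7.
Test candidates g = 2, 3, … against the prime factors q ∈ {2, 5, 7} of φ(71): g is a generator iff g^(70/q) ≢ 1 for every such q.
g = 2: 2^35 ≡ 1 — hits 1, so not a primitive root.
g = 3: 3^35 ≡ 1 — hits 1, so not a primitive root.
g = 4: 4^35 ≡ 1 — hits 1, so not a primitive root.
g = 5: 5^35 ≡ 1 — hits 1, so not a primitive root.
g = 6: 6^35 ≡ 1 — hits 1, so not a primitive root.
g = 7: 7^35 ≡ 70; 7^14 ≡ 54; 7^10 ≡ 45 — none is 1, so 7 is a primitive root.
The smallest primitive root modulo 71 is 7.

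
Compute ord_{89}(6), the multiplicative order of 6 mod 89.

The order of 6 must divide φ(89) = 89 − 1 = 88 = 2^3 · 11.
Divisors of 88: 1, 2, 4, 8, 11, 22, 44, 88.
Test each divisor d:
6^1 ≡ 6 (mod 89)
6^2 ≡ 36 (mod 89)
6^4 ≡ 50 (mod 89)
6^8 ≡ 8 (mod 89)
6^11 ≡ 37 (mod 89)
6^22 ≡ 34 (mod 89)
6^44 ≡ 88 (mod 89)
6^88 ≡ 1 (mod 89) ✓
So ord_89(6) = 88.

88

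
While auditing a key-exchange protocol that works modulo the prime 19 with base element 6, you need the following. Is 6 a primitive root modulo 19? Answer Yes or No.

φ(19) = 19 − 1 = 18 = 2 · 3^2.
It suffices to check that the order of 6 is not a proper divisor of 18: compute 6^(18/q) for q ∈ {2, 3}.
6^9 ≡ 1 (mod 19)  [q = 2: ≡ 1 ✗]
6^6 ≡ 11 (mod 19)  [q = 3: ≢ 1 ✓]
The check at q = 2 fails, so 6 generates a proper subgroup.

No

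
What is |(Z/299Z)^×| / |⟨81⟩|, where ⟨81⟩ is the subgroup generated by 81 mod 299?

Since 81 ∈ (Z/299Z)^×, its order divides φ(299) = φ(13·23) = (13−1)·(23−1) = 12·22 = 264 = 2^3 · 3 · 11.
Divisors of 264: 1, 2, 3, 4, 6, 8, 11, 12, 22, 24, 33, 44, 66, 88, 132, 264.
Check 81^d mod 299 for each divisor in increasing order:
81^1 ≡ 81
81^2 ≡ 282
81^3 ≡ 118
81^4 ≡ 289
81^6 ≡ 170
81^8 ≡ 100
81^11 ≡ 139
81^12 ≡ 196
81^22 ≡ 185
81^24 ≡ 144
81^33 ≡ 1
The order of 81 is 33, so the subgroup it generates has 33 elements.
Index = |(Z/299Z)^×| / |⟨81⟩| = 264 / 33 = 8.

8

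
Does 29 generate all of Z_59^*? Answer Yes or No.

φ(59) = 59 − 1 = 58 = 2 · 29.
Test 29^(58/q) mod 59 for each prime factor q of 58:
29^29 ≡ 1 (mod 59)  [q = 2: ≡ 1 ✗]
29^2 ≡ 15 (mod 59)  [q = 29: ≢ 1 ✓]
The check at q = 2 fails, so 29 generates a proper subgroup.

No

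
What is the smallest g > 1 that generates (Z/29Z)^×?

2

φ(29) = 29 − 1 = 28 = 2^2 · 7.
Test candidates g = 2, 3, … against the prime factors q ∈ {2, 7} of φ(29): g is a generator iff g^(28/q) ≢ 1 for every such q.
g = 2: 2^14 ≡ 28; 2^4 ≡ 16 — none is 1, so 2 is a primitive root.
The smallest primitive root modulo 29 is 2.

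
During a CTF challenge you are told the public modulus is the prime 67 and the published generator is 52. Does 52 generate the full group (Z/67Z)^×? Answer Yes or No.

No

φ(67) = 67 − 1 = 66 = 2 · 3 · 11.
52 is a primitive root mod 67 iff 52^(φ(67)/q) ≢ 1 for every prime q | φ(67), i.e. q ∈ {2, 3, 11}.
52^33 ≡ 66 (mod 67)  [q = 2: ≢ 1 ✓]
52^22 ≡ 1 (mod 67)  [q = 3: ≡ 1 ✗]
52^6 ≡ 22 (mod 67)  [q = 11: ≢ 1 ✓]
The check at q = 3 fails, so 52 generates a proper subgroup.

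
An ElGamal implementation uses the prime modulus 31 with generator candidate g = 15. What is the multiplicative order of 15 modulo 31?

10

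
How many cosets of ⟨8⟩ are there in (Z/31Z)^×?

By Lagrange's theorem, ord_31(8) divides φ(31) = 31 − 1 = 30 = 2 · 3 · 5.
Divisors of 30: 1, 2, 3, 5, 6, 10, 15, 30.
Check 8^d mod 31 for each divisor in increasing order:
8^1 ≡ 8 (mod 31)
8^2 ≡ 2 (mod 31)
8^3 ≡ 16 (mod 31)
8^5 ≡ 1 (mod 31) ✓
So ord_31(8) = 5, hence |⟨8⟩| = 5.
Index = |(Z/31Z)^×| / |⟨8⟩| = 30 / 5 = 6.

6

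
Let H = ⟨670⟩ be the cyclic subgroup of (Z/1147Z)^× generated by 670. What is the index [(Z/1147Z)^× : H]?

12

The order of 670 must divide φ(1147) = φ(31·37) = (31−1)·(37−1) = 30·36 = 1080 = 2^3 · 3^3 · 5.
Divisors of 1080: 1, 2, 3, 4, 5, 6, 8, 9, 10, 12, 15, 18, 20, 24, 27, 30, 36, 40, 45, 54, 60, 72, 90, 108, 120, 135, 180, 216, 270, 360, 540, 1080.
Evaluate successive powers at the divisors of 1080:
670^1 ≡ 670 (mod 1147)
670^2 ≡ 423 (mod 1147)
670^3 ≡ 101 (mod 1147)
670^4 ≡ 1144 (mod 1147)
670^5 ≡ 284 (mod 1147)
670^6 ≡ 1025 (mod 1147)
670^8 ≡ 9 (mod 1147)
670^9 ≡ 295 (mod 1147)
670^10 ≡ 366 (mod 1147)
670^12 ≡ 1120 (mod 1147)
670^15 ≡ 714 (mod 1147)
670^18 ≡ 1000 (mod 1147)
670^20 ≡ 904 (mod 1147)
670^24 ≡ 729 (mod 1147)
670^27 ≡ 221 (mod 1147)
670^30 ≡ 528 (mod 1147)
670^36 ≡ 963 (mod 1147)
670^40 ≡ 552 (mod 1147)
670^45 ≡ 776 (mod 1147)
670^54 ≡ 667 (mod 1147)
670^60 ≡ 63 (mod 1147)
670^72 ≡ 593 (mod 1147)
670^90 ≡ 1 (mod 1147) ✓
The order of 670 is 90, so the subgroup it generates has 90 elements.
[(Z/1147Z)^× : ⟨670⟩] = 1080/90 = 12.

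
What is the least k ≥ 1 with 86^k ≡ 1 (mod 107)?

53

Since 86 ∈ (Z/107Z)^×, its order divides φ(107) = 107 − 1 = 106 = 2 · 53.
Divisors of 106: 1, 2, 53, 106.
Compute 86^d (mod 107) for the divisors d until we hit 1:
86^1 ≡ 86 (mod 107)
86^2 ≡ 13 (mod 107)
86^53 ≡ 1 (mod 107) ✓
So ord_107(86) = 53.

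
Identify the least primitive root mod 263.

φ(263) = 263 − 1 = 262 = 2 · 131.
g is a primitive root iff g^(262/q) ≢ 1 (mod 263) for each prime q ∈ {2, 131}.
g = 2: 2^131 ≡ 1 — hits 1, so not a primitive root.
g = 3: 3^131 ≡ 1 — hits 1, so not a primitive root.
g = 4: 4^131 ≡ 1 — hits 1, so not a primitive root.
g = 5: 5^131 ≡ 262; 5^2 ≡ 25 — none is 1, so 5 is a primitive root.
The smallest primitive root modulo 263 is 5.

5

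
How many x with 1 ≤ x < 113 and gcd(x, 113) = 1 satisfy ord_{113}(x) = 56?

24

φ(113) = 113 − 1 = 112 = 2^4 · 7.
In a cyclic group of order 112, there are φ(d) elements of order d for each divisor d of 112, and zero for non-divisors.
56 = 2^3 · 7 divides 112, and φ(56) = 24.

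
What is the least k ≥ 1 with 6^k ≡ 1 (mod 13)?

By Lagrange's theorem, ord_13(6) divides φ(13) = 13 − 1 = 12 = 2^2 · 3.
Divisors of 12: 1, 2, 3, 4, 6, 12.
Check 6^d mod 13 for each divisor in increasing order:
6^1 ≡ 6 (mod 13)
6^2 ≡ 10 (mod 13)
6^3 ≡ 8 (mod 13)
6^4 ≡ 9 (mod 13)
6^6 ≡ 12 (mod 13)
6^12 ≡ 1 (mod 13) ✓
So ord_13(6) = 12.

12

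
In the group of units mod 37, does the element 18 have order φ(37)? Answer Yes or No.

Yes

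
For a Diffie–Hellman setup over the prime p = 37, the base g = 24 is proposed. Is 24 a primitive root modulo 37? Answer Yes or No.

Yes

φ(37) = 37 − 1 = 36 = 2^2 · 3^2.
It suffices to check that the order of 24 is not a proper divisor of 36: compute 24^(36/q) for q ∈ {2, 3}.
24^18 ≡ 36 (mod 37)  [q = 2: ≢ 1 ✓]
24^12 ≡ 10 (mod 37)  [q = 3: ≢ 1 ✓]
All checks pass, so 24 has order 36 and is a primitive root modulo 37.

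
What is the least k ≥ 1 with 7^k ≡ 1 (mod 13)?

12

Since 7 ∈ (Z/13Z)^×, its order divides φ(13) = 13 − 1 = 12 = 2^2 · 3.
Divisors of 12: 1, 2, 3, 4, 6, 12.
Test each divisor d:
7^1 ≡ 7
7^2 ≡ 10
7^3 ≡ 5
7^4 ≡ 9
7^6 ≡ 12
7^12 ≡ 1
So ord_13(7) = 12.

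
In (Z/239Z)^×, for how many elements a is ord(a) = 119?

φ(239) = 239 − 1 = 238 = 2 · 7 · 17.
(Z/239Z)^× is cyclic (|G| = 238); a cyclic group of order m has exactly φ(d) elements of each order d | m, and none otherwise.
119 = 7 · 17 divides 238, and φ(119) = 96.

96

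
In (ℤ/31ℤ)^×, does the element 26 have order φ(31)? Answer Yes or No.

No

φ(31) = 31 − 1 = 30 = 2 · 3 · 5.
Test 26^(30/q) mod 31 for each prime factor q of 30:
26^15 ≡ 30 (mod 31)  [q = 2: ≢ 1 ✓]
26^10 ≡ 5 (mod 31)  [q = 3: ≢ 1 ✓]
26^6 ≡ 1 (mod 31)  [q = 5: ≡ 1 ✗]
The check at q = 5 fails, so 26 generates a proper subgroup.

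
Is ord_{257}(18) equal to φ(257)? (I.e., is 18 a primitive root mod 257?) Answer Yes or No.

No

φ(257) = 257 − 1 = 256 = 2^8.
It suffices to check that the order of 18 is not a proper divisor of 256: compute 18^(256/q) for q ∈ {2}.
18^128 ≡ 1 (mod 257)  [q = 2: ≡ 1 ✗]
18^128 ≡ 1 shows ord(18) | 128, strictly less than φ(257); not a primitive root.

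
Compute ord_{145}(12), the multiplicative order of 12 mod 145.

ord(12) | φ(145) = φ(5·29) = (5−1)·(29−1) = 4·28 = 112 = 2^4 · 7.
Divisors of 112: 1, 2, 4, 7, 8, 14, 16, 28, 56, 112.
Test each divisor d:
12^1 ≡ 12
12^2 ≡ 144
12^4 ≡ 1
Therefore the multiplicative order of 12 modulo 145 is 4.

4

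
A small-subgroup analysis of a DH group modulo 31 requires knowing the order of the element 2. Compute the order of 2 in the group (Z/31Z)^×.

5

By Lagrange's theorem, ord_31(2) divides φ(31) = 31 − 1 = 30 = 2 · 3 · 5.
Divisors of 30: 1, 2, 3, 5, 6, 10, 15, 30.
Evaluate successive powers at the divisors of 30:
2^1 ≡ 2 (mod 31)
2^2 ≡ 4 (mod 31)
2^3 ≡ 8 (mod 31)
2^5 ≡ 1 (mod 31) ✓
Hence ord(2) = 5.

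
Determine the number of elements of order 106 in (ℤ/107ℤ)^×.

52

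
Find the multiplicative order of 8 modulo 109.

12

By Lagrange's theorem, ord_109(8) divides φ(109) = 109 − 1 = 108 = 2^2 · 3^3.
Divisors of 108: 1, 2, 3, 4, 6, 9, 12, 18, 27, 36, 54, 108.
Compute 8^d (mod 109) for the divisors d until we hit 1:
8^1 ≡ 8 (mod 109)
8^2 ≡ 64 (mod 109)
8^3 ≡ 76 (mod 109)
8^4 ≡ 63 (mod 109)
8^6 ≡ 108 (mod 109)
8^9 ≡ 33 (mod 109)
8^12 ≡ 1 (mod 109) ✓
Therefore the multiplicative order of 8 modulo 109 is 12.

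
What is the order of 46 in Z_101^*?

100

By Lagrange's theorem, ord_101(46) divides φ(101) = 101 − 1 = 100 = 2^2 · 5^2.
Divisors of 100: 1, 2, 4, 5, 10, 20, 25, 50, 100.
Compute 46^d (mod 101) for the divisors d until we hit 1:
46^1 ≡ 46 (mod 101)
46^2 ≡ 96 (mod 101)
46^4 ≡ 25 (mod 101)
46^5 ≡ 39 (mod 101)
46^10 ≡ 6 (mod 101)
46^20 ≡ 36 (mod 101)
46^25 ≡ 91 (mod 101)
46^50 ≡ 100 (mod 101)
46^100 ≡ 1 (mod 101) ✓
Therefore the multiplicative order of 46 modulo 101 is 100.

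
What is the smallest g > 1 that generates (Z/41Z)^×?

6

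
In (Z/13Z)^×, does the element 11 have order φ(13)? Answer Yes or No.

Yes

φ(13) = 13 − 1 = 12 = 2^2 · 3.
An element g generates (Z/13Z)^× iff g^(12/q) ≢ 1 (mod 13) for each prime q ∈ {2, 3}.
11^6 ≡ 12 (mod 13)  [q = 2: ≢ 1 ✓]
11^4 ≡ 3 (mod 13)  [q = 3: ≢ 1 ✓]
Every test exponent gives a nontrivial residue, hence 11 generates the full group.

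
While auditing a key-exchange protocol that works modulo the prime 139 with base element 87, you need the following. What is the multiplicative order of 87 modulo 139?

The order of 87 must divide φ(139) = 139 − 1 = 138 = 2 · 3 · 23.
Divisors of 138: 1, 2, 3, 6, 23, 46, 69, 138.
Evaluate successive powers at the divisors of 138:
87^1 ≡ 87 (mod 139)
87^2 ≡ 63 (mod 139)
87^3 ≡ 60 (mod 139)
87^6 ≡ 125 (mod 139)
87^23 ≡ 138 (mod 139)
87^46 ≡ 1 (mod 139) ✓
So ord_139(87) = 46.

46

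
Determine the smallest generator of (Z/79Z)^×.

3

φ(79) = 79 − 1 = 78 = 2 · 3 · 13.
g is a primitive root iff g^(78/q) ≢ 1 (mod 79) for each prime q ∈ {2, 3, 13}.
g = 2: 2^39 ≡ 1 — hits 1, so not a primitive root.
g = 3: 3^39 ≡ 78; 3^26 ≡ 23; 3^6 ≡ 18 — none is 1, so 3 is a primitive root.
The smallest primitive root modulo 79 is 3.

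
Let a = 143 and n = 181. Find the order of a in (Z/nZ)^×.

90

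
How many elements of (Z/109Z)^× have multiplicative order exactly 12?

4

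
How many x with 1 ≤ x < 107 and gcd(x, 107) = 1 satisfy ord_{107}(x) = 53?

52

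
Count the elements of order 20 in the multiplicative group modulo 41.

8

φ(41) = 41 − 1 = 40 = 2^3 · 5.
Since (Z/41Z)^× is cyclic of order 40, the number of elements of order d is φ(d) when d | 40 and 0 otherwise.
20 = 2^2 · 5 divides 40, and φ(20) = 8.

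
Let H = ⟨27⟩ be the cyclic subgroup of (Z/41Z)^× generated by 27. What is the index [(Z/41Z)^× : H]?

5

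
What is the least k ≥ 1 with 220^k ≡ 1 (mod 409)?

ord(220) | φ(409) = 409 − 1 = 408 = 2^3 · 3 · 17.
Divisors of 408: 1, 2, 3, 4, 6, 8, 12, 17, 24, 34, 51, 68, 102, 136, 204, 408.
Evaluate successive powers at the divisors of 408:
220^1 ≡ 220 (mod 409)
220^2 ≡ 138 (mod 409)
220^3 ≡ 94 (mod 409)
220^4 ≡ 230 (mod 409)
220^6 ≡ 247 (mod 409)
220^8 ≡ 139 (mod 409)
220^12 ≡ 68 (mod 409)
220^17 ≡ 292 (mod 409)
220^24 ≡ 125 (mod 409)
220^34 ≡ 192 (mod 409)
220^51 ≡ 31 (mod 409)
220^68 ≡ 54 (mod 409)
220^102 ≡ 143 (mod 409)
220^136 ≡ 53 (mod 409)
220^204 ≡ 408 (mod 409)
220^408 ≡ 1 (mod 409) ✓
Therefore the multiplicative order of 220 modulo 409 is 408.

408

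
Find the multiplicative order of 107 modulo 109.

Since 107 ∈ (Z/109Z)^×, its order divides φ(109) = 109 − 1 = 108 = 2^2 · 3^3.
Divisors of 108: 1, 2, 3, 4, 6, 9, 12, 18, 27, 36, 54, 108.
Compute 107^d (mod 109) for the divisors d until we hit 1:
107^1 ≡ 107 (mod 109)
107^2 ≡ 4 (mod 109)
107^3 ≡ 101 (mod 109)
107^4 ≡ 16 (mod 109)
107^6 ≡ 64 (mod 109)
107^9 ≡ 33 (mod 109)
107^12 ≡ 63 (mod 109)
107^18 ≡ 108 (mod 109)
107^27 ≡ 76 (mod 109)
107^36 ≡ 1 (mod 109) ✓
So ord_109(107) = 36.

36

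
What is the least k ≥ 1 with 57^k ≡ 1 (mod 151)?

Since 57 ∈ (Z/151Z)^×, its order divides φ(151) = 151 − 1 = 150 = 2 · 3 · 5^2.
Divisors of 150: 1, 2, 3, 5, 6, 10, 15, 25, 30, 50, 75, 150.
Evaluate successive powers at the divisors of 150:
57^1 ≡ 57
57^2 ≡ 78
57^3 ≡ 67
57^5 ≡ 92
57^6 ≡ 110
57^10 ≡ 8
57^15 ≡ 132
57^25 ≡ 150
57^30 ≡ 59
57^50 ≡ 1
Hence ord(57) = 50.

50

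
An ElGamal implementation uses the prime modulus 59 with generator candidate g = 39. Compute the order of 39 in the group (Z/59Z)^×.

By Lagrange's theorem, ord_59(39) divides φ(59) = 59 − 1 = 58 = 2 · 29.
Divisors of 58: 1, 2, 29, 58.
Check 39^d mod 59 for each divisor in increasing order:
39^1 ≡ 39 (mod 59)
39^2 ≡ 46 (mod 59)
39^29 ≡ 58 (mod 59)
39^58 ≡ 1 (mod 59) ✓
So ord_59(39) = 58.

58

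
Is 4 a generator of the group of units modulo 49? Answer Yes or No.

φ(49) = φ(7^2) = 7·(7−1) = 42 = 2 · 3 · 7.
An element g generates (Z/49Z)^× iff g^(42/q) ≢ 1 (mod 49) for each prime q ∈ {2, 3, 7}.
4^21 ≡ 1 (mod 49)  [q = 2: ≡ 1 ✗]
4^14 ≡ 30 (mod 49)  [q = 3: ≢ 1 ✓]
4^6 ≡ 29 (mod 49)  [q = 7: ≢ 1 ✓]
4^21 ≡ 1 shows ord(4) | 21, strictly less than φ(49); not a primitive root.

No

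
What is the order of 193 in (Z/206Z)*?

34

Since 193 ∈ (Z/206Z)^×, its order divides φ(206) = φ(2)·φ(103) = 1·102 = 102 = 2 · 3 · 17.
Divisors of 102: 1, 2, 3, 6, 17, 34, 51, 102.
Evaluate successive powers at the divisors of 102:
193^1 ≡ 193 (mod 206)
193^2 ≡ 169 (mod 206)
193^3 ≡ 69 (mod 206)
193^6 ≡ 23 (mod 206)
193^17 ≡ 205 (mod 206)
193^34 ≡ 1 (mod 206) ✓
So ord_206(193) = 34.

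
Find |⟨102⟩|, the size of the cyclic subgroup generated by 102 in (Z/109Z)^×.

The order of 102 must divide φ(109) = 109 − 1 = 108 = 2^2 · 3^3.
Divisors of 108: 1, 2, 3, 4, 6, 9, 12, 18, 27, 36, 54, 108.
Compute 102^d (mod 109) for the divisors d until we hit 1:
102^1 ≡ 102
102^2 ≡ 49
102^3 ≡ 93
102^4 ≡ 3
102^6 ≡ 38
102^9 ≡ 46
102^12 ≡ 27
102^18 ≡ 45
102^27 ≡ 108
102^36 ≡ 63
102^54 ≡ 1
So ord_109(102) = 54.

54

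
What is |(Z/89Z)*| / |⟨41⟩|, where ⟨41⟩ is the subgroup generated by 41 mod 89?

The order of 41 must divide φ(89) = 89 − 1 = 88 = 2^3 · 11.
Divisors of 88: 1, 2, 4, 8, 11, 22, 44, 88.
Check 41^d mod 89 for each divisor in increasing order:
41^1 ≡ 41 (mod 89)
41^2 ≡ 79 (mod 89)
41^4 ≡ 11 (mod 89)
41^8 ≡ 32 (mod 89)
41^11 ≡ 52 (mod 89)
41^22 ≡ 34 (mod 89)
41^44 ≡ 88 (mod 89)
41^88 ≡ 1 (mod 89) ✓
So ord_89(41) = 88, hence |⟨41⟩| = 88.
Index = |(Z/89Z)^×| / |⟨41⟩| = 88 / 88 = 1.

1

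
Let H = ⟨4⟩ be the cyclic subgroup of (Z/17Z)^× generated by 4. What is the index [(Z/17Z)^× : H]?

4

Since 4 ∈ (Z/17Z)^×, its order divides φ(17) = 17 − 1 = 16 = 2^4.
Divisors of 16: 1, 2, 4, 8, 16.
Check 4^d mod 17 for each divisor in increasing order:
4^1 ≡ 4 (mod 17)
4^2 ≡ 16 (mod 17)
4^4 ≡ 1 (mod 17) ✓
Thus |⟨4⟩| = ord(4) = 4.
Index = |(Z/17Z)^×| / |⟨4⟩| = 16 / 4 = 4.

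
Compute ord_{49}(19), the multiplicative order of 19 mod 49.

6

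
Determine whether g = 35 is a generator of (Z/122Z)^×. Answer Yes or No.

Yes

φ(122) = φ(2)·φ(61) = 1·60 = 60 = 2^2 · 3 · 5.
Test 35^(60/q) mod 122 for each prime factor q of 60:
35^30 ≡ 121 (mod 122)  [q = 2: ≢ 1 ✓]
35^20 ≡ 13 (mod 122)  [q = 3: ≢ 1 ✓]
35^12 ≡ 9 (mod 122)  [q = 5: ≢ 1 ✓]
None equal 1, so ord_122(35) = 60: 35 is a primitive root.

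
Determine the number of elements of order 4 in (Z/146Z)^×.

2

φ(146) = φ(2)·φ(73) = 1·72 = 72 = 2^3 · 3^2.
In a cyclic group of order 72, there are φ(d) elements of order d for each divisor d of 72, and zero for non-divisors.
4 = 2^2 divides 72, and φ(4) = 2.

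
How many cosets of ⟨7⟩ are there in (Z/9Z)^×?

2

Since 7 ∈ (Z/9Z)^×, its order divides φ(9) = φ(3^2) = 3·(3−1) = 6 = 2 · 3.
Divisors of 6: 1, 2, 3, 6.
Check 7^d mod 9 for each divisor in increasing order:
7^1 ≡ 7
7^2 ≡ 4
7^3 ≡ 1
The order of 7 is 3, so the subgroup it generates has 3 elements.
Index = |(Z/9Z)^×| / |⟨7⟩| = 6 / 3 = 2.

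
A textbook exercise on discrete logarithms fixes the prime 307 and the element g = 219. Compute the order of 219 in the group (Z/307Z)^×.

153

The order of 219 must divide φ(307) = 307 − 1 = 306 = 2 · 3^2 · 17.
Divisors of 306: 1, 2, 3, 6, 9, 17, 18, 34, 51, 102, 153, 306.
Compute 219^d (mod 307) for the divisors d until we hit 1:
219^1 ≡ 219 (mod 307)
219^2 ≡ 69 (mod 307)
219^3 ≡ 68 (mod 307)
219^6 ≡ 19 (mod 307)
219^9 ≡ 64 (mod 307)
219^17 ≡ 93 (mod 307)
219^18 ≡ 105 (mod 307)
219^34 ≡ 53 (mod 307)
219^51 ≡ 17 (mod 307)
219^102 ≡ 289 (mod 307)
219^153 ≡ 1 (mod 307) ✓
So ord_307(219) = 153.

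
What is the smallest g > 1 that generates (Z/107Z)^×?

φ(107) = 107 − 1 = 106 = 2 · 53.
g is a primitive root iff g^(106/q) ≢ 1 (mod 107) for each prime q ∈ {2, 53}.
g = 2: 2^53 ≡ 106; 2^2 ≡ 4 — none is 1, so 2 is a primitive root.
Hence the least primitive root of 107 is 2.

2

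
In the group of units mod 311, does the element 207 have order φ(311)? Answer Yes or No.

Yes

φ(311) = 311 − 1 = 310 = 2 · 5 · 31.
It suffices to check that the order of 207 is not a proper divisor of 310: compute 207^(310/q) for q ∈ {2, 5, 31}.
207^155 ≡ 310 (mod 311)  [q = 2: ≢ 1 ✓]
207^62 ≡ 36 (mod 311)  [q = 5: ≢ 1 ✓]
207^10 ≡ 91 (mod 311)  [q = 31: ≢ 1 ✓]
None equal 1, so ord_311(207) = 310: 207 is a primitive root.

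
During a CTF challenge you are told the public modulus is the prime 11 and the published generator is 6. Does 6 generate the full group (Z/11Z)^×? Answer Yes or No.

Yes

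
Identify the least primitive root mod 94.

φ(94) = φ(2)·φ(47) = 1·46 = 46 = 2 · 23.
g is a primitive root iff g^(46/q) ≢ 1 (mod 94) for each prime q ∈ {2, 23}.
g = 2: gcd(2, 94) = 2 > 1, not a unit — skip.
g = 3: 3^23 ≡ 1 — hits 1, so not a primitive root.
g = 4: gcd(4, 94) = 2 > 1, not a unit — skip.
g = 5: 5^23 ≡ 93; 5^2 ≡ 25 — none is 1, so 5 is a primitive root.
So 5 is the smallest generator of (Z/94Z)^×.

5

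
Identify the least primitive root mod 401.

3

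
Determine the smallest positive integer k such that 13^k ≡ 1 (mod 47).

ord(13) | φ(47) = 47 − 1 = 46 = 2 · 23.
Divisors of 46: 1, 2, 23, 46.
Evaluate successive powers at the divisors of 46:
13^1 ≡ 13 (mod 47)
13^2 ≡ 28 (mod 47)
13^23 ≡ 46 (mod 47)
13^46 ≡ 1 (mod 47) ✓
So ord_47(13) = 46.

46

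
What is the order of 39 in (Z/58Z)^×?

The order of 39 must divide φ(58) = φ(2)·φ(29) = 1·28 = 28 = 2^2 · 7.
Divisors of 28: 1, 2, 4, 7, 14, 28.
Compute 39^d (mod 58) for the divisors d until we hit 1:
39^1 ≡ 39
39^2 ≡ 13
39^4 ≡ 53
39^7 ≡ 17
39^14 ≡ 57
39^28 ≡ 1
Therefore the multiplicative order of 39 modulo 58 is 28.

28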